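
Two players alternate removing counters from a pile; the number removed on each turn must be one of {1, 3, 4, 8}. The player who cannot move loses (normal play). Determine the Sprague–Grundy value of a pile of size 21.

0

G(0) = 0
G(1) = mex{0} = 1
G(2) = mex{1} = 0
G(3) = mex{0,0} = 1
G(4) = mex{1,1,0} = 2
G(5) = mex{2,0,1} = 3
G(6) = mex{3,1,0} = 2
G(7) = mex{2,2,1} = 0
G(8) = mex{0,3,2,0} = 1
G(9) = mex{1,2,3,1} = 0
G(10) = mex{0,0,2,0} = 1
G(11) = mex{1,1,0,1} = 2
G(12) = mex{2,0,1,2} = 3
G(13) = mex{3,1,0,3} = 2
G(14) = mex{2,2,1,2} = 0
G(15) = mex{0,3,2,0} = 1
G(16) = mex{1,2,3,1} = 0
G(17) = mex{0,0,2,0} = 1
G(18) = mex{1,1,0,1} = 2
G(19) = mex{2,0,1,2} = 3
G(20) = mex{3,1,0,3} = 2
G(21) = mex{2,2,1,2} = 0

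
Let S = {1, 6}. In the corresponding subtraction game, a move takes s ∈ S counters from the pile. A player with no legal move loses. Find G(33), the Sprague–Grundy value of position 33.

n :  0  1  2  3  4  5  6  7  8  9 10 11 12 13 14 15 16 17 18 19 20 21 22 23 24 25 26 27 28 29 30 31 32 33
G :  0  1  0  1  0  1  2  0  1  0  1  0  1  2  0  1  0  1  0  1  2  0  1  0  1  0  1  2  0  1  0  1  0  1

1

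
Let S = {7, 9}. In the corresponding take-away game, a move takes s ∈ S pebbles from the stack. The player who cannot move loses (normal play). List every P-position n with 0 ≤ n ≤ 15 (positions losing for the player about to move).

G(0) = 0
G(1) = mex{} = 0
G(2) = mex{} = 0
G(3) = mex{} = 0
G(4) = mex{} = 0
G(5) = mex{} = 0
G(6) = mex{} = 0
G(7) = mex{0} = 1
G(8) = mex{0} = 1
G(9) = mex{0,0} = 1
G(10) = mex{0,0} = 1
G(11) = mex{0,0} = 1
G(12) = mex{0,0} = 1
G(13) = mex{0,0} = 1
G(14) = mex{1,0} = 2
G(15) = mex{1,0} = 2
P-positions are exactly the n with G(n) = 0.

0, 1, 2, 3, 4, 5, 6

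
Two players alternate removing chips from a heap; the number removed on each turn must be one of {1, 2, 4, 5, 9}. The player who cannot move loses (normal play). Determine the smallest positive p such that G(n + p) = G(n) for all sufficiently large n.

13

n :  0  1  2  3  4  5  6  7  8  9 10 11 12 13 14 15 16 17 18 19 20 21 22 23 24 25 26 27
G :  0  1  2  0  1  2  0  1  2  3  4  5  3  0  1  2  0  1  2  0  1  2  3  4  5  3  0  1
G(n+13) = G(n) holds for n = 0,…,8 (a full window of length max(S) = 9), so the sequence is purely periodic with period 13.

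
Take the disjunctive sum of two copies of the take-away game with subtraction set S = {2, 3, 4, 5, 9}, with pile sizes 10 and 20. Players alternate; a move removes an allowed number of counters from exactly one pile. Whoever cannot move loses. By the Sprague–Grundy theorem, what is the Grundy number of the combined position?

All piles use S = {2, 3, 4, 5, 9}:
G(0) = 0
G(1) = mex{} = 0
G(2) = mex{0} = 1
G(3) = mex{0,0} = 1
G(4) = mex{1,0,0} = 2
G(5) = mex{1,1,0,0} = 2
G(6) = mex{2,1,1,0} = 3
G(7) = mex{2,2,1,1} = 0
G(8) = mex{3,2,2,1} = 0
G(9) = mex{0,3,2,2,0} = 1
G(10) = mex{0,0,3,2,0} = 1
G(11) = mex{1,0,0,3,1} = 2
G(12) = mex{1,1,0,0,1} = 2
G(13) = mex{2,1,1,0,2} = 3
G(14) = mex{2,2,1,1,2} = 0
G(15) = mex{3,2,2,1,3} = 0
G(16) = mex{0,3,2,2,0} = 1
G(17) = mex{0,0,3,2,0} = 1
G(18) = mex{1,0,0,3,1} = 2
G(19) = mex{1,1,0,0,1} = 2
G(20) = mex{2,1,1,0,2} = 3
Pile A: G(10) = 1.
Pile B: G(20) = 3.
Combined Grundy value = 1 ⊕ 3 = 2.

2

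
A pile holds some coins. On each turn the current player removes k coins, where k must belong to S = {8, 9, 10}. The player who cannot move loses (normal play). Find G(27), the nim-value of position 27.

G(0) = 0
G(1) = mex{} = 0
G(2) = mex{} = 0
G(3) = mex{} = 0
G(4) = mex{} = 0
G(5) = mex{} = 0
G(6) = mex{} = 0
G(7) = mex{} = 0
G(8) = mex{0} = 1
G(9) = mex{0,0} = 1
G(10) = mex{0,0,0} = 1
G(11) = mex{0,0,0} = 1
G(12) = mex{0,0,0} = 1
G(13) = mex{0,0,0} = 1
G(14) = mex{0,0,0} = 1
G(15) = mex{0,0,0} = 1
G(16) = mex{1,0,0} = 2
G(17) = mex{1,1,0} = 2
G(18) = mex{1,1,1} = 0
G(19) = mex{1,1,1} = 0
G(20) = mex{1,1,1} = 0
G(21) = mex{1,1,1} = 0
G(22) = mex{1,1,1} = 0
G(23) = mex{1,1,1} = 0
G(24) = mex{2,1,1} = 0
G(25) = mex{2,2,1} = 0
G(26) = mex{0,2,2} = 1
G(27) = mex{0,0,2} = 1

1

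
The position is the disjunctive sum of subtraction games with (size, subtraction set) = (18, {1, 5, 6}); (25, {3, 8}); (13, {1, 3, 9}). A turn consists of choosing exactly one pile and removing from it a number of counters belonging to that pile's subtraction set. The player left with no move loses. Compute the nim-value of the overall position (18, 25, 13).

3

Pile A, S = {1, 5, 6}:
n :  0  1  2  3  4  5  6  7  8  9 10 11 12 13 14 15 16 17 18
G :  0  1  0  1  0  1  2  3  2  3  2  0  1  0  1  0  1  2  3
G_A(18) = 3.
Pile B, S = {3, 8}:
G(0) = 0
G(1) = mex{} = 0
G(2) = mex{} = 0
G(3) = mex{0} = 1
G(4) = mex{0} = 1
G(5) = mex{0} = 1
G(6) = mex{1} = 0
G(7) = mex{1} = 0
G(8) = mex{1,0} = 2
G(9) = mex{0,0} = 1
G(10) = mex{0,0} = 1
G(11) = mex{2,1} = 0
G(12) = mex{1,1} = 0
G(13) = mex{1,1} = 0
G(14) = mex{0,0} = 1
G(15) = mex{0,0} = 1
G(16) = mex{0,2} = 1
G(17) = mex{1,1} = 0
G(18) = mex{1,1} = 0
G(19) = mex{1,0} = 2
G(20) = mex{0,0} = 1
G(21) = mex{0,0} = 1
G(22) = mex{2,1} = 0
G(23) = mex{1,1} = 0
G(24) = mex{1,1} = 0
G(25) = mex{0,0} = 1
G_B(25) = 1.
Pile C, S = {1, 3, 9}:
n :  0  1  2  3  4  5  6  7  8  9 10 11 12 13
G :  0  1  0  1  0  1  0  1  0  1  0  1  0  1
G_C(13) = 1.
Combined Grundy value = 3 ⊕ 1 ⊕ 1 = 3.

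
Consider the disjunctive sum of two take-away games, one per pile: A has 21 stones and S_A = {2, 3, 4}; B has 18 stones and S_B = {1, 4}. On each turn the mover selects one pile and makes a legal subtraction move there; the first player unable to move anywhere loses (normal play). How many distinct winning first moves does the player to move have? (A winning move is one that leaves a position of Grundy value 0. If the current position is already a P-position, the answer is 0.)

Pile A, S = {2, 3, 4}:
n :  0  1  2  3  4  5  6  7  8  9 10 11 12 13 14 15 16 17 18 19 20 21
G :  0  0  1  1  2  2  0  0  1  1  2  2  0  0  1  1  2  2  0  0  1  1
G_A(21) = 1.
Pile B, S = {1, 4}:
G(0) = 0
G(1) = mex{0} = 1
G(2) = mex{1} = 0
G(3) = mex{0} = 1
G(4) = mex{1,0} = 2
G(5) = mex{2,1} = 0
G(6) = mex{0,0} = 1
G(7) = mex{1,1} = 0
G(8) = mex{0,2} = 1
G(9) = mex{1,0} = 2
G(10) = mex{2,1} = 0
G(11) = mex{0,0} = 1
G(12) = mex{1,1} = 0
G(13) = mex{0,2} = 1
G(14) = mex{1,0} = 2
G(15) = mex{2,1} = 0
G(16) = mex{0,0} = 1
G(17) = mex{1,1} = 0
G(18) = mex{0,2} = 1
G_B(18) = 1.
Combined Grundy value = 1 ⊕ 1 = 0.
A winning move leaves total XOR = 0, i.e. changes one component's Grundy value g to g ⊕ X where X is the current total.
Pile A: target g' = 1⊕0 = 1, but every legal move changes the Grundy value (mex property), so 0 moves.
Pile B: target g' = 1⊕0 = 1, but every legal move changes the Grundy value (mex property), so 0 moves.

0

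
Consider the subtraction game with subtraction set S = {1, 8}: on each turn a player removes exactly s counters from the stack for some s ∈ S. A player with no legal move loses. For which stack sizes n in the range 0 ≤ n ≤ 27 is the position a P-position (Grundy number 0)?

G(0) = 0
G(1) = mex{0} = 1
G(2) = mex{1} = 0
G(3) = mex{0} = 1
G(4) = mex{1} = 0
G(5) = mex{0} = 1
G(6) = mex{1} = 0
G(7) = mex{0} = 1
G(8) = mex{1,0} = 2
G(9) = mex{2,1} = 0
G(10) = mex{0,0} = 1
G(11) = mex{1,1} = 0
G(12) = mex{0,0} = 1
G(13) = mex{1,1} = 0
G(14) = mex{0,0} = 1
G(15) = mex{1,1} = 0
G(16) = mex{0,2} = 1
G(17) = mex{1,0} = 2
G(18) = mex{2,1} = 0
G(19) = mex{0,0} = 1
G(20) = mex{1,1} = 0
G(21) = mex{0,0} = 1
G(22) = mex{1,1} = 0
G(23) = mex{0,0} = 1
G(24) = mex{1,1} = 0
G(25) = mex{0,2} = 1
G(26) = mex{1,0} = 2
G(27) = mex{2,1} = 0
P-positions are exactly the n with G(n) = 0.

0, 2, 4, 6, 9, 11, 13, 15, 18, 20, 22, 24, 27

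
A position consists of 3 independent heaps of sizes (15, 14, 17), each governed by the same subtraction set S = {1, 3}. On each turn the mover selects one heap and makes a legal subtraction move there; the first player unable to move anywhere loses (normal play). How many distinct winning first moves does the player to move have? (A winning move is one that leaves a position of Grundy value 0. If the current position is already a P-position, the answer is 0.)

0

All heaps use S = {1, 3}:
G(0) = 0
G(1) = mex{0} = 1
G(2) = mex{1} = 0
G(3) = mex{0,0} = 1
G(4) = mex{1,1} = 0
G(5) = mex{0,0} = 1
G(6) = mex{1,1} = 0
G(7) = mex{0,0} = 1
G(8) = mex{1,1} = 0
G(9) = mex{0,0} = 1
G(10) = mex{1,1} = 0
G(11) = mex{0,0} = 1
G(12) = mex{1,1} = 0
G(13) = mex{0,0} = 1
G(14) = mex{1,1} = 0
G(15) = mex{0,0} = 1
G(16) = mex{1,1} = 0
G(17) = mex{0,0} = 1
Heap A: G(15) = 1.
Heap B: G(14) = 0.
Heap C: G(17) = 1.
Combined Grundy value = 1 ⊕ 0 ⊕ 1 = 0.
A winning move leaves total XOR = 0, i.e. changes one component's Grundy value g to g ⊕ X where X is the current total.
Heap A: target g' = 1⊕0 = 1, but every legal move changes the Grundy value (mex property), so 0 moves.
Heap B: target g' = 0⊕0 = 0, but every legal move changes the Grundy value (mex property), so 0 moves.
Heap C: target g' = 1⊕0 = 1, but every legal move changes the Grundy value (mex property), so 0 moves.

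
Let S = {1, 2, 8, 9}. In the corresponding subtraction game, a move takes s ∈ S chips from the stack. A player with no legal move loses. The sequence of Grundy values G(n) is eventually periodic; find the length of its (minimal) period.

10

G(0) = 0
G(1) = mex{0} = 1
G(2) = mex{1,0} = 2
G(3) = mex{2,1} = 0
G(4) = mex{0,2} = 1
G(5) = mex{1,0} = 2
G(6) = mex{2,1} = 0
G(7) = mex{0,2} = 1
G(8) = mex{1,0,0} = 2
G(9) = mex{2,1,1,0} = 3
G(10) = mex{3,2,2,1} = 0
G(11) = mex{0,3,0,2} = 1
G(12) = mex{1,0,1,0} = 2
G(13) = mex{2,1,2,1} = 0
G(14) = mex{0,2,0,2} = 1
G(15) = mex{1,0,1,0} = 2
G(16) = mex{2,1,2,1} = 0
G(17) = mex{0,2,3,2} = 1
G(18) = mex{1,0,0,3} = 2
G(19) = mex{2,1,1,0} = 3
G(20) = mex{3,2,2,1} = 0
G(21) = mex{0,3,0,2} = 1
G(n+10) = G(n) holds for n = 0,…,8 (a full window of length max(S) = 9), so the sequence is purely periodic with period 10.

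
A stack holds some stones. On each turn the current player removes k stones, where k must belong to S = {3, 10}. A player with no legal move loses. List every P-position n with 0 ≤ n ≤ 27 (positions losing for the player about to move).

G(0) = 0
G(1) = mex{} = 0
G(2) = mex{} = 0
G(3) = mex{0} = 1
G(4) = mex{0} = 1
G(5) = mex{0} = 1
G(6) = mex{1} = 0
G(7) = mex{1} = 0
G(8) = mex{1} = 0
G(9) = mex{0} = 1
G(10) = mex{0,0} = 1
G(11) = mex{0,0} = 1
G(12) = mex{1,0} = 2
G(13) = mex{1,1} = 0
G(14) = mex{1,1} = 0
G(15) = mex{2,1} = 0
G(16) = mex{0,0} = 1
G(17) = mex{0,0} = 1
G(18) = mex{0,0} = 1
G(19) = mex{1,1} = 0
G(20) = mex{1,1} = 0
G(21) = mex{1,1} = 0
G(22) = mex{0,2} = 1
G(23) = mex{0,0} = 1
G(24) = mex{0,0} = 1
G(25) = mex{1,0} = 2
G(26) = mex{1,1} = 0
G(27) = mex{1,1} = 0
P-positions are exactly the n with G(n) = 0.

0, 1, 2, 6, 7, 8, 13, 14, 15, 19, 20, 21, 26, 27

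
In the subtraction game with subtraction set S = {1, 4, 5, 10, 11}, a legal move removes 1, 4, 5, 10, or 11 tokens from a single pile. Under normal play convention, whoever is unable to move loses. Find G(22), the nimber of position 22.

0

n :  0  1  2  3  4  5  6  7  8  9 10 11 12 13 14 15 16 17 18 19 20 21 22
G :  0  1  0  1  2  3  2  3  0  1  4  5  2  3  0  1  0  1  2  3  2  3  0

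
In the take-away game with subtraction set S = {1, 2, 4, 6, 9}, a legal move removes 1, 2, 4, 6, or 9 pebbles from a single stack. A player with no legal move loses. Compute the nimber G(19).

G(0) = 0
G(1) = mex{0} = 1
G(2) = mex{1,0} = 2
G(3) = mex{2,1} = 0
G(4) = mex{0,2,0} = 1
G(5) = mex{1,0,1} = 2
G(6) = mex{2,1,2,0} = 3
G(7) = mex{3,2,0,1} = 4
G(8) = mex{4,3,1,2} = 0
G(9) = mex{0,4,2,0,0} = 1
G(10) = mex{1,0,3,1,1} = 2
G(11) = mex{2,1,4,2,2} = 0
G(12) = mex{0,2,0,3,0} = 1
G(13) = mex{1,0,1,4,1} = 2
G(14) = mex{2,1,2,0,2} = 3
G(15) = mex{3,2,0,1,3} = 4
G(16) = mex{4,3,1,2,4} = 0
G(17) = mex{0,4,2,0,0} = 1
G(18) = mex{1,0,3,1,1} = 2
G(19) = mex{2,1,4,2,2} = 0

0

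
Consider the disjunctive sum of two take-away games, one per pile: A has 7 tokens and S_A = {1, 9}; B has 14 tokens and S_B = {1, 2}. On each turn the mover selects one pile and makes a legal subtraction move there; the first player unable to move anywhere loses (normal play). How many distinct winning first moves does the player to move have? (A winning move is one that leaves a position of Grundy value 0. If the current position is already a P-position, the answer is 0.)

Pile A, S = {1, 9}:
G(0) = 0
G(1) = mex{0} = 1
G(2) = mex{1} = 0
G(3) = mex{0} = 1
G(4) = mex{1} = 0
G(5) = mex{0} = 1
G(6) = mex{1} = 0
G(7) = mex{0} = 1
G_A(7) = 1.
Pile B, S = {1, 2}:
n :  0  1  2  3  4  5  6  7  8  9 10 11 12 13 14
G :  0  1  2  0  1  2  0  1  2  0  1  2  0  1  2
G_B(14) = 2.
Combined Grundy value = 1 ⊕ 2 = 3.
A winning move leaves total XOR = 0, i.e. changes one component's Grundy value g to g ⊕ X where X is the current total.
Pile A: need g' = 1⊕3 = 2. Options: 7−1→G=0. Hits: 0.
Pile B: need g' = 2⊕3 = 1. Options: 14−1→G=1, 14−2→G=0. Hits: 1.

1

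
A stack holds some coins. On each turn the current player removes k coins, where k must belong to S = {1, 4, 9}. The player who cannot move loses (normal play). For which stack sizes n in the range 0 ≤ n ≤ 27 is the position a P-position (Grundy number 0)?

G(0) = 0
G(1) = mex{0} = 1
G(2) = mex{1} = 0
G(3) = mex{0} = 1
G(4) = mex{1,0} = 2
G(5) = mex{2,1} = 0
G(6) = mex{0,0} = 1
G(7) = mex{1,1} = 0
G(8) = mex{0,2} = 1
G(9) = mex{1,0,0} = 2
G(10) = mex{2,1,1} = 0
G(11) = mex{0,0,0} = 1
G(12) = mex{1,1,1} = 0
G(13) = mex{0,2,2} = 1
G(14) = mex{1,0,0} = 2
G(15) = mex{2,1,1} = 0
G(16) = mex{0,0,0} = 1
G(17) = mex{1,1,1} = 0
G(18) = mex{0,2,2} = 1
G(19) = mex{1,0,0} = 2
G(20) = mex{2,1,1} = 0
G(21) = mex{0,0,0} = 1
G(22) = mex{1,1,1} = 0
G(23) = mex{0,2,2} = 1
G(24) = mex{1,0,0} = 2
G(25) = mex{2,1,1} = 0
G(26) = mex{0,0,0} = 1
G(27) = mex{1,1,1} = 0
P-positions are exactly the n with G(n) = 0.

0, 2, 5, 7, 10, 12, 15, 17, 20, 22, 25, 27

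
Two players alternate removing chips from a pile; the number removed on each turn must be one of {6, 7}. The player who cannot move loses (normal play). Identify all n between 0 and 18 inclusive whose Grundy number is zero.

n :  0  1  2  3  4  5  6  7  8  9 10 11 12 13 14 15 16 17 18
G :  0  0  0  0  0  0  1  1  1  1  1  1  2  0  0  0  0  0  0
P-positions are exactly the n with G(n) = 0.

0, 1, 2, 3, 4, 5, 13, 14, 15, 16, 17, 18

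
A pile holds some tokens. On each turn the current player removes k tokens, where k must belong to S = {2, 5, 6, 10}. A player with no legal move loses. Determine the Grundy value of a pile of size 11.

G(0) = 0
G(1) = mex{} = 0
G(2) = mex{0} = 1
G(3) = mex{0} = 1
G(4) = mex{1} = 0
G(5) = mex{1,0} = 2
G(6) = mex{0,0,0} = 1
G(7) = mex{2,1,0} = 3
G(8) = mex{1,1,1} = 0
G(9) = mex{3,0,1} = 2
G(10) = mex{0,2,0,0} = 1
G(11) = mex{2,1,2,0} = 3

3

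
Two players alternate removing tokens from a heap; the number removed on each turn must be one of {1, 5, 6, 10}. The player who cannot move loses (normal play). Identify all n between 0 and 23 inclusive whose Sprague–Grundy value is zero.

n :  0  1  2  3  4  5  6  7  8  9 10 11 12 13 14 15 16 17 18 19 20 21 22 23
G :  0  1  0  1  0  1  2  3  2  3  2  0  1  0  1  0  1  2  3  2  3  2  0  1
P-positions are exactly the n with G(n) = 0.

0, 2, 4, 11, 13, 15, 22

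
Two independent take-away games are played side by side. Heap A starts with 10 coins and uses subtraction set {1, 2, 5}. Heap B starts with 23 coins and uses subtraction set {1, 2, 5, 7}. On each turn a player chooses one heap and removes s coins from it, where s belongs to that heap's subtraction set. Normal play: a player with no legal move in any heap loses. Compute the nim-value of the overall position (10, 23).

3

Heap A, S = {1, 2, 5}:
n :  0  1  2  3  4  5  6  7  8  9 10
G :  0  1  2  0  1  2  0  1  2  0  1
G_A(10) = 1.
Heap B, S = {1, 2, 5, 7}:
n :  0  1  2  3  4  5  6  7  8  9 10 11 12 13 14 15 16 17 18 19 20 21 22 23
G :  0  1  2  0  1  2  0  1  2  0  1  2  0  1  2  0  1  2  0  1  2  0  1  2
G_B(23) = 2.
Combined Grundy value = 1 ⊕ 2 = 3.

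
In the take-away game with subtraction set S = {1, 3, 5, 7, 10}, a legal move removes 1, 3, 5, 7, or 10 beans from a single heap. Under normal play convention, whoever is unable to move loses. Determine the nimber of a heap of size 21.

0

n :  0  1  2  3  4  5  6  7  8  9 10 11 12 13 14 15 16 17 18 19 20 21
G :  0  1  0  1  0  1  0  1  0  1  2  3  2  3  2  3  2  0  1  0  1  0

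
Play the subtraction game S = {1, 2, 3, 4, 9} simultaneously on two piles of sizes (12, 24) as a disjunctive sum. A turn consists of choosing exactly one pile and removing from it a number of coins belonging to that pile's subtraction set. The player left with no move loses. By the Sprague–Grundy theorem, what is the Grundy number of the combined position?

6

All piles use S = {1, 2, 3, 4, 9}:
G(0) = 0
G(1) = mex{0} = 1
G(2) = mex{1,0} = 2
G(3) = mex{2,1,0} = 3
G(4) = mex{3,2,1,0} = 4
G(5) = mex{4,3,2,1} = 0
G(6) = mex{0,4,3,2} = 1
G(7) = mex{1,0,4,3} = 2
G(8) = mex{2,1,0,4} = 3
G(9) = mex{3,2,1,0,0} = 4
G(10) = mex{4,3,2,1,1} = 0
G(11) = mex{0,4,3,2,2} = 1
G(12) = mex{1,0,4,3,3} = 2
G(13) = mex{2,1,0,4,4} = 3
G(14) = mex{3,2,1,0,0} = 4
G(15) = mex{4,3,2,1,1} = 0
G(16) = mex{0,4,3,2,2} = 1
G(17) = mex{1,0,4,3,3} = 2
G(18) = mex{2,1,0,4,4} = 3
G(19) = mex{3,2,1,0,0} = 4
G(20) = mex{4,3,2,1,1} = 0
G(21) = mex{0,4,3,2,2} = 1
G(22) = mex{1,0,4,3,3} = 2
G(23) = mex{2,1,0,4,4} = 3
G(24) = mex{3,2,1,0,0} = 4
Pile A: G(12) = 2.
Pile B: G(24) = 4.
Combined Grundy value = 2 ⊕ 4 = 6.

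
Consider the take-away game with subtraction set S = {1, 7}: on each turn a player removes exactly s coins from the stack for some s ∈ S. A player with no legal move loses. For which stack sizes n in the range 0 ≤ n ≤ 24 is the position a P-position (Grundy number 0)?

0, 2, 4, 6, 8, 10, 12, 14, 16, 18, 20, 22, 24

G(0) = 0
G(1) = mex{0} = 1
G(2) = mex{1} = 0
G(3) = mex{0} = 1
G(4) = mex{1} = 0
G(5) = mex{0} = 1
G(6) = mex{1} = 0
G(7) = mex{0,0} = 1
G(8) = mex{1,1} = 0
G(9) = mex{0,0} = 1
G(10) = mex{1,1} = 0
G(11) = mex{0,0} = 1
G(12) = mex{1,1} = 0
G(13) = mex{0,0} = 1
G(14) = mex{1,1} = 0
G(15) = mex{0,0} = 1
G(16) = mex{1,1} = 0
G(17) = mex{0,0} = 1
G(18) = mex{1,1} = 0
G(19) = mex{0,0} = 1
G(20) = mex{1,1} = 0
G(21) = mex{0,0} = 1
G(22) = mex{1,1} = 0
G(23) = mex{0,0} = 1
G(24) = mex{1,1} = 0
P-positions are exactly the n with G(n) = 0.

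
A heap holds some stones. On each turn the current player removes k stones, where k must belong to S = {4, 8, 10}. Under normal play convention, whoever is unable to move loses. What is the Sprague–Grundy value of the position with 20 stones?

1

n :  0  1  2  3  4  5  6  7  8  9 10 11 12 13 14 15 16 17 18 19 20
G :  0  0  0  0  1  1  1  1  2  2  2  2  3  3  0  0  0  0  1  1  1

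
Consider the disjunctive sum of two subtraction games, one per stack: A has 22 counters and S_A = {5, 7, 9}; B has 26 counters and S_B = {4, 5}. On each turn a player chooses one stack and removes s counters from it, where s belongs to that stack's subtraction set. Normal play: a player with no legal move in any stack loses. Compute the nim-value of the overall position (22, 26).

3

Stack A, S = {5, 7, 9}:
G(0) = 0
G(1) = mex{} = 0
G(2) = mex{} = 0
G(3) = mex{} = 0
G(4) = mex{} = 0
G(5) = mex{0} = 1
G(6) = mex{0} = 1
G(7) = mex{0,0} = 1
G(8) = mex{0,0} = 1
G(9) = mex{0,0,0} = 1
G(10) = mex{1,0,0} = 2
G(11) = mex{1,0,0} = 2
G(12) = mex{1,1,0} = 2
G(13) = mex{1,1,0} = 2
G(14) = mex{1,1,1} = 0
G(15) = mex{2,1,1} = 0
G(16) = mex{2,1,1} = 0
G(17) = mex{2,2,1} = 0
G(18) = mex{2,2,1} = 0
G(19) = mex{0,2,2} = 1
G(20) = mex{0,2,2} = 1
G(21) = mex{0,0,2} = 1
G(22) = mex{0,0,2} = 1
G_A(22) = 1.
Stack B, S = {4, 5}:
G(0) = 0
G(1) = mex{} = 0
G(2) = mex{} = 0
G(3) = mex{} = 0
G(4) = mex{0} = 1
G(5) = mex{0,0} = 1
G(6) = mex{0,0} = 1
G(7) = mex{0,0} = 1
G(8) = mex{1,0} = 2
G(9) = mex{1,1} = 0
G(10) = mex{1,1} = 0
G(11) = mex{1,1} = 0
G(12) = mex{2,1} = 0
G(13) = mex{0,2} = 1
G(14) = mex{0,0} = 1
G(15) = mex{0,0} = 1
G(16) = mex{0,0} = 1
G(17) = mex{1,0} = 2
G(18) = mex{1,1} = 0
G(19) = mex{1,1} = 0
G(20) = mex{1,1} = 0
G(21) = mex{2,1} = 0
G(22) = mex{0,2} = 1
G(23) = mex{0,0} = 1
G(24) = mex{0,0} = 1
G(25) = mex{0,0} = 1
G(26) = mex{1,0} = 2
G_B(26) = 2.
Combined Grundy value = 1 ⊕ 2 = 3.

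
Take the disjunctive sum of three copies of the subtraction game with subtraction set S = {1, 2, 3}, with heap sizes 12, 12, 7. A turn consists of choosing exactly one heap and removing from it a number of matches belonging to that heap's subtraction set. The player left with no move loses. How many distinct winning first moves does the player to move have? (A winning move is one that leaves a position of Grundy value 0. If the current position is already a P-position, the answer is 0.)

All heaps use S = {1, 2, 3}:
n :  0  1  2  3  4  5  6  7  8  9 10 11 12
G :  0  1  2  3  0  1  2  3  0  1  2  3  0
Heap A: G(12) = 0.
Heap B: G(12) = 0.
Heap C: G(7) = 3.
Combined Grundy value = 0 ⊕ 0 ⊕ 3 = 3.
A winning move leaves total XOR = 0, i.e. changes one component's Grundy value g to g ⊕ X where X is the current total.
Heap A: need g' = 0⊕3 = 3. Options: 12−1→G=3, 12−2→G=2, 12−3→G=1. Hits: 1.
Heap B: need g' = 0⊕3 = 3. Options: 12−1→G=3, 12−2→G=2, 12−3→G=1. Hits: 1.
Heap C: need g' = 3⊕3 = 0. Options: 7−1→G=2, 7−2→G=1, 7−3→G=0. Hits: 1.

3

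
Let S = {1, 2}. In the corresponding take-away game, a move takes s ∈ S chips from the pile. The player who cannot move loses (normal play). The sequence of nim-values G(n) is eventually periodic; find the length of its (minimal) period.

3

n :  0  1  2  3  4  5  6  7  8  9 10 11 12 13 14
G :  0  1  2  0  1  2  0  1  2  0  1  2  0  1  2
G(n+3) = G(n) holds for n = 0,…,1 (a full window of length max(S) = 2), so the sequence is purely periodic with period 3.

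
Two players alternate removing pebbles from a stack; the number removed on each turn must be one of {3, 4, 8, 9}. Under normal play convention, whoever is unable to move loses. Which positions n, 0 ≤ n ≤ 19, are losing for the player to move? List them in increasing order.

0, 1, 2, 7, 12, 13, 14, 19

n :  0  1  2  3  4  5  6  7  8  9 10 11 12 13 14 15 16 17 18 19
G :  0  0  0  1  1  1  2  0  2  3  1  3  0  0  0  1  1  1  2  0
P-positions are exactly the n with G(n) = 0.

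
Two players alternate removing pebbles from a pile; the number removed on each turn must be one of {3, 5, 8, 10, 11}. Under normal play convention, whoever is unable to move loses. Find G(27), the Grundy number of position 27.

n :  0  1  2  3  4  5  6  7  8  9 10 11 12 13 14 15 16 17 18 19 20 21 22 23 24 25 26 27
G :  0  0  0  1  1  1  2  2  2  3  3  3  4  4  0  0  0  1  1  1  2  2  2  3  3  3  4  4

4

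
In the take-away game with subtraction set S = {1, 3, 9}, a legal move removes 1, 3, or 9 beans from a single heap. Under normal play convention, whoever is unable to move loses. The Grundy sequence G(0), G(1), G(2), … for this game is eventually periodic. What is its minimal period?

2

n :  0  1  2  3  4  5  6  7  8  9 10 11 12 13 14
G :  0  1  0  1  0  1  0  1  0  1  0  1  0  1  0
G(n+2) = G(n) holds for n = 0,…,8 (a full window of length max(S) = 9), so the sequence is purely periodic with period 2.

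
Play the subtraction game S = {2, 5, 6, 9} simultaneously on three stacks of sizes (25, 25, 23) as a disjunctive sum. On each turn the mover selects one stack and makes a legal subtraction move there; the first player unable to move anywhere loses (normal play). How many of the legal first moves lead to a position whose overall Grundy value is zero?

0

All stacks use S = {2, 5, 6, 9}:
G(0) = 0
G(1) = mex{} = 0
G(2) = mex{0} = 1
G(3) = mex{0} = 1
G(4) = mex{1} = 0
G(5) = mex{1,0} = 2
G(6) = mex{0,0,0} = 1
G(7) = mex{2,1,0} = 3
G(8) = mex{1,1,1} = 0
G(9) = mex{3,0,1,0} = 2
G(10) = mex{0,2,0,0} = 1
G(11) = mex{2,1,2,1} = 0
G(12) = mex{1,3,1,1} = 0
G(13) = mex{0,0,3,0} = 1
G(14) = mex{0,2,0,2} = 1
G(15) = mex{1,1,2,1} = 0
G(16) = mex{1,0,1,3} = 2
G(17) = mex{0,0,0,0} = 1
G(18) = mex{2,1,0,2} = 3
G(19) = mex{1,1,1,1} = 0
G(20) = mex{3,0,1,0} = 2
G(21) = mex{0,2,0,0} = 1
G(22) = mex{2,1,2,1} = 0
G(23) = mex{1,3,1,1} = 0
G(24) = mex{0,0,3,0} = 1
G(25) = mex{0,2,0,2} = 1
Stack A: G(25) = 1.
Stack B: G(25) = 1.
Stack C: G(23) = 0.
Combined Grundy value = 1 ⊕ 1 ⊕ 0 = 0.
A winning move leaves total XOR = 0, i.e. changes one component's Grundy value g to g ⊕ X where X is the current total.
Stack A: target g' = 1⊕0 = 1, but every legal move changes the Grundy value (mex property), so 0 moves.
Stack B: target g' = 1⊕0 = 1, but every legal move changes the Grundy value (mex property), so 0 moves.
Stack C: target g' = 0⊕0 = 0, but every legal move changes the Grundy value (mex property), so 0 moves.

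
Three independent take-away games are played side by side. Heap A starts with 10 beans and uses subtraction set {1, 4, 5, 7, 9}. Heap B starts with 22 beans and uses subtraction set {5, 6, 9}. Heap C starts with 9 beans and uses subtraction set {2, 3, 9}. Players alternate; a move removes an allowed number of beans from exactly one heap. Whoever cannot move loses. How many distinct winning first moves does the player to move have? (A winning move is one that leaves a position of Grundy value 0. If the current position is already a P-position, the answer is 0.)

3

Heap A, S = {1, 4, 5, 7, 9}:
n :  0  1  2  3  4  5  6  7  8  9 10
G :  0  1  0  1  2  3  2  3  0  1  0
G_A(10) = 0.
Heap B, S = {5, 6, 9}:
G(0) = 0
G(1) = mex{} = 0
G(2) = mex{} = 0
G(3) = mex{} = 0
G(4) = mex{} = 0
G(5) = mex{0} = 1
G(6) = mex{0,0} = 1
G(7) = mex{0,0} = 1
G(8) = mex{0,0} = 1
G(9) = mex{0,0,0} = 1
G(10) = mex{1,0,0} = 2
G(11) = mex{1,1,0} = 2
G(12) = mex{1,1,0} = 2
G(13) = mex{1,1,0} = 2
G(14) = mex{1,1,1} = 0
G(15) = mex{2,1,1} = 0
G(16) = mex{2,2,1} = 0
G(17) = mex{2,2,1} = 0
G(18) = mex{2,2,1} = 0
G(19) = mex{0,2,2} = 1
G(20) = mex{0,0,2} = 1
G(21) = mex{0,0,2} = 1
G(22) = mex{0,0,2} = 1
G_B(22) = 1.
Heap C, S = {2, 3, 9}:
G(0) = 0
G(1) = mex{} = 0
G(2) = mex{0} = 1
G(3) = mex{0,0} = 1
G(4) = mex{1,0} = 2
G(5) = mex{1,1} = 0
G(6) = mex{2,1} = 0
G(7) = mex{0,2} = 1
G(8) = mex{0,0} = 1
G(9) = mex{1,0,0} = 2
G_C(9) = 2.
Combined Grundy value = 0 ⊕ 1 ⊕ 2 = 3.
A winning move leaves total XOR = 0, i.e. changes one component's Grundy value g to g ⊕ X where X is the current total.
Heap A: need g' = 0⊕3 = 3. Options: 10−1→G=1, 10−4→G=2, 10−5→G=3, 10−7→G=1, 10−9→G=1. Hits: 1.
Heap B: need g' = 1⊕3 = 2. Options: 22−5→G=0, 22−6→G=0, 22−9→G=2. Hits: 1.
Heap C: need g' = 2⊕3 = 1. Options: 9−2→G=1, 9−3→G=0, 9−9→G=0. Hits: 1.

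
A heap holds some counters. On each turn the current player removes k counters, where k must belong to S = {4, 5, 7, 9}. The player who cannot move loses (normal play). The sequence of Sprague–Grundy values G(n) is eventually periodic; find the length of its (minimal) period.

G(0) = 0
G(1) = mex{} = 0
G(2) = mex{} = 0
G(3) = mex{} = 0
G(4) = mex{0} = 1
G(5) = mex{0,0} = 1
G(6) = mex{0,0} = 1
G(7) = mex{0,0,0} = 1
G(8) = mex{1,0,0} = 2
G(9) = mex{1,1,0,0} = 2
G(10) = mex{1,1,0,0} = 2
G(11) = mex{1,1,1,0} = 2
G(12) = mex{2,1,1,0} = 3
G(13) = mex{2,2,1,1} = 0
G(14) = mex{2,2,1,1} = 0
G(15) = mex{2,2,2,1} = 0
G(16) = mex{3,2,2,1} = 0
G(17) = mex{0,3,2,2} = 1
G(18) = mex{0,0,2,2} = 1
G(19) = mex{0,0,3,2} = 1
G(20) = mex{0,0,0,2} = 1
G(21) = mex{1,0,0,3} = 2
G(22) = mex{1,1,0,0} = 2
G(23) = mex{1,1,0,0} = 2
G(24) = mex{1,1,1,0} = 2
G(25) = mex{2,1,1,0} = 3
G(26) = mex{2,2,1,1} = 0
G(27) = mex{2,2,1,1} = 0
G(n+13) = G(n) holds for n = 0,…,8 (a full window of length max(S) = 9), so the sequence is purely periodic with period 13.

13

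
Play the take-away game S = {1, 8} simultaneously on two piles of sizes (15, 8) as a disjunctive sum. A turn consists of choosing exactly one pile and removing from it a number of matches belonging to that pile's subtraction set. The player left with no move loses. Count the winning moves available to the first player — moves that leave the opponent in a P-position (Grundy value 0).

1

All piles use S = {1, 8}:
n :  0  1  2  3  4  5  6  7  8  9 10 11 12 13 14 15
G :  0  1  0  1  0  1  0  1  2  0  1  0  1  0  1  0
Pile A: G(15) = 0.
Pile B: G(8) = 2.
Combined Grundy value = 0 ⊕ 2 = 2.
A winning move leaves total XOR = 0, i.e. changes one component's Grundy value g to g ⊕ X where X is the current total.
Pile A: need g' = 0⊕2 = 2. Options: 15−1→G=1, 15−8→G=1. Hits: 0.
Pile B: need g' = 2⊕2 = 0. Options: 8−1→G=1, 8−8→G=0. Hits: 1.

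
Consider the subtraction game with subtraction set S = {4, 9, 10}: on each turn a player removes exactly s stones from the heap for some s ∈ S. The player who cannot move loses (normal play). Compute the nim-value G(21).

0

n :  0  1  2  3  4  5  6  7  8  9 10 11 12 13 14 15 16 17 18 19 20 21
G :  0  0  0  0  1  1  1  1  0  2  2  2  1  3  0  0  0  2  1  1  1  0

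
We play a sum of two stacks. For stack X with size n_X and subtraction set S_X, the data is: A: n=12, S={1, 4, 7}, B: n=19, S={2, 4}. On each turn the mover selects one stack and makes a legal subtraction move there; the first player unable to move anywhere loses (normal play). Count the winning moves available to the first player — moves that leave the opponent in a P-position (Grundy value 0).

3

Stack A, S = {1, 4, 7}:
n :  0  1  2  3  4  5  6  7  8  9 10 11 12
G :  0  1  0  1  2  0  1  2  0  1  0  1  2
G_A(12) = 2.
Stack B, S = {2, 4}:
G(0) = 0
G(1) = mex{} = 0
G(2) = mex{0} = 1
G(3) = mex{0} = 1
G(4) = mex{1,0} = 2
G(5) = mex{1,0} = 2
G(6) = mex{2,1} = 0
G(7) = mex{2,1} = 0
G(8) = mex{0,2} = 1
G(9) = mex{0,2} = 1
G(10) = mex{1,0} = 2
G(11) = mex{1,0} = 2
G(12) = mex{2,1} = 0
G(13) = mex{2,1} = 0
G(14) = mex{0,2} = 1
G(15) = mex{0,2} = 1
G(16) = mex{1,0} = 2
G(17) = mex{1,0} = 2
G(18) = mex{2,1} = 0
G(19) = mex{2,1} = 0
G_B(19) = 0.
Combined Grundy value = 2 ⊕ 0 = 2.
A winning move leaves total XOR = 0, i.e. changes one component's Grundy value g to g ⊕ X where X is the current total.
Stack A: need g' = 2⊕2 = 0. Options: 12−1→G=1, 12−4→G=0, 12−7→G=0. Hits: 2.
Stack B: need g' = 0⊕2 = 2. Options: 19−2→G=2, 19−4→G=1. Hits: 1.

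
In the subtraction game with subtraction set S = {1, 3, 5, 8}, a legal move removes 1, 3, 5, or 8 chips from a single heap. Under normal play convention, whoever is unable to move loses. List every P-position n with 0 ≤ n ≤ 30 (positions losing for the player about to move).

n :  0  1  2  3  4  5  6  7  8  9 10 11 12 13 14 15 16 17 18 19 20 21 22 23 24 25 26 27 28 29 30
G :  0  1  0  1  0  1  0  1  2  3  2  3  2  0  1  0  1  0  1  0  1  2  3  2  3  2  0  1  0  1  0
P-positions are exactly the n with G(n) = 0.

0, 2, 4, 6, 13, 15, 17, 19, 26, 28, 30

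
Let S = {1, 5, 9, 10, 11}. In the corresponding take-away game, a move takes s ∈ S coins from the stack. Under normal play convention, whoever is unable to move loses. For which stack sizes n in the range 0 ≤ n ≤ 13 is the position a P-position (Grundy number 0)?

G(0) = 0
G(1) = mex{0} = 1
G(2) = mex{1} = 0
G(3) = mex{0} = 1
G(4) = mex{1} = 0
G(5) = mex{0,0} = 1
G(6) = mex{1,1} = 0
G(7) = mex{0,0} = 1
G(8) = mex{1,1} = 0
G(9) = mex{0,0,0} = 1
G(10) = mex{1,1,1,0} = 2
G(11) = mex{2,0,0,1,0} = 3
G(12) = mex{3,1,1,0,1} = 2
G(13) = mex{2,0,0,1,0} = 3
P-positions are exactly the n with G(n) = 0.

0, 2, 4, 6, 8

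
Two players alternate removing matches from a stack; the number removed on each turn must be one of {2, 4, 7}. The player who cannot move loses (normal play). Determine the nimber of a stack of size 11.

1

n :  0  1  2  3  4  5  6  7  8  9 10 11
G :  0  0  1  1  2  2  0  3  1  0  2  1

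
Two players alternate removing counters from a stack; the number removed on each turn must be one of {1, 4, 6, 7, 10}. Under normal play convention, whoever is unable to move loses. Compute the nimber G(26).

3

n :  0  1  2  3  4  5  6  7  8  9 10 11 12 13 14 15 16 17 18 19 20 21 22 23 24 25 26
G :  0  1  0  1  2  0  1  2  3  2  3  4  2  0  1  5  0  1  0  1  2  0  1  2  3  2  3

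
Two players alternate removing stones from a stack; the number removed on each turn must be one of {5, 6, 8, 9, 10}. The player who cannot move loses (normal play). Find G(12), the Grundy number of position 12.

n :  0  1  2  3  4  5  6  7  8  9 10 11 12
G :  0  0  0  0  0  1  1  1  1  1  2  2  2

2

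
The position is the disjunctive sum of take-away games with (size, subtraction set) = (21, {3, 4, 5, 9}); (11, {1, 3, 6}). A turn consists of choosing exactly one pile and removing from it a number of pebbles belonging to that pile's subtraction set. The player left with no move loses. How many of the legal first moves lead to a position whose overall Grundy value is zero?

2

Pile A, S = {3, 4, 5, 9}:
n :  0  1  2  3  4  5  6  7  8  9 10 11 12 13 14 15 16 17 18 19 20 21
G :  0  0  0  1  1  1  2  2  0  3  3  1  4  2  0  0  0  1  1  1  2  2
G_A(21) = 2.
Pile B, S = {1, 3, 6}:
G(0) = 0
G(1) = mex{0} = 1
G(2) = mex{1} = 0
G(3) = mex{0,0} = 1
G(4) = mex{1,1} = 0
G(5) = mex{0,0} = 1
G(6) = mex{1,1,0} = 2
G(7) = mex{2,0,1} = 3
G(8) = mex{3,1,0} = 2
G(9) = mex{2,2,1} = 0
G(10) = mex{0,3,0} = 1
G(11) = mex{1,2,1} = 0
G_B(11) = 0.
Combined Grundy value = 2 ⊕ 0 = 2.
A winning move leaves total XOR = 0, i.e. changes one component's Grundy value g to g ⊕ X where X is the current total.
Pile A: need g' = 2⊕2 = 0. Options: 21−3→G=1, 21−4→G=1, 21−5→G=0, 21−9→G=4. Hits: 1.
Pile B: need g' = 0⊕2 = 2. Options: 11−1→G=1, 11−3→G=2, 11−6→G=1. Hits: 1.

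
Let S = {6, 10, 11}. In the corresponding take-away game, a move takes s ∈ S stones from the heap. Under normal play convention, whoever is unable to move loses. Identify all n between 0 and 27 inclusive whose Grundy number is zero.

G(0) = 0
G(1) = mex{} = 0
G(2) = mex{} = 0
G(3) = mex{} = 0
G(4) = mex{} = 0
G(5) = mex{} = 0
G(6) = mex{0} = 1
G(7) = mex{0} = 1
G(8) = mex{0} = 1
G(9) = mex{0} = 1
G(10) = mex{0,0} = 1
G(11) = mex{0,0,0} = 1
G(12) = mex{1,0,0} = 2
G(13) = mex{1,0,0} = 2
G(14) = mex{1,0,0} = 2
G(15) = mex{1,0,0} = 2
G(16) = mex{1,1,0} = 2
G(17) = mex{1,1,1} = 0
G(18) = mex{2,1,1} = 0
G(19) = mex{2,1,1} = 0
G(20) = mex{2,1,1} = 0
G(21) = mex{2,1,1} = 0
G(22) = mex{2,2,1} = 0
G(23) = mex{0,2,2} = 1
G(24) = mex{0,2,2} = 1
G(25) = mex{0,2,2} = 1
G(26) = mex{0,2,2} = 1
G(27) = mex{0,0,2} = 1
P-positions are exactly the n with G(n) = 0.

0, 1, 2, 3, 4, 5, 17, 18, 19, 20, 21, 22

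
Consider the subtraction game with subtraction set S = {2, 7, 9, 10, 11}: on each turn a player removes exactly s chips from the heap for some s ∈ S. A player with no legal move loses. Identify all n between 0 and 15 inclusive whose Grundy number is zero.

0, 1, 4, 5

n :  0  1  2  3  4  5  6  7  8  9 10 11 12 13 14 15
G :  0  0  1  1  0  0  1  1  2  2  3  3  2  2  3  3
P-positions are exactly the n with G(n) = 0.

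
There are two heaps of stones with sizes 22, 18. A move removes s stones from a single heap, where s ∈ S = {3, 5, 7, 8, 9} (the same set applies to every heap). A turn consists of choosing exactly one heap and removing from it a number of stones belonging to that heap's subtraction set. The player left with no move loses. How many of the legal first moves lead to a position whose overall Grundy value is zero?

All heaps use S = {3, 5, 7, 8, 9}:
n :  0  1  2  3  4  5  6  7  8  9 10 11 12 13 14 15 16 17 18 19 20 21 22
G :  0  0  0  1  1  1  2  2  2  3  3  3  0  0  0  1  1  1  2  2  2  3  3
Heap A: G(22) = 3.
Heap B: G(18) = 2.
Combined Grundy value = 3 ⊕ 2 = 1.
A winning move leaves total XOR = 0, i.e. changes one component's Grundy value g to g ⊕ X where X is the current total.
Heap A: need g' = 3⊕1 = 2. Options: 22−3→G=2, 22−5→G=1, 22−7→G=1, 22−8→G=0, 22−9→G=0. Hits: 1.
Heap B: need g' = 2⊕1 = 3. Options: 18−3→G=1, 18−5→G=0, 18−7→G=3, 18−8→G=3, 18−9→G=3. Hits: 3.

4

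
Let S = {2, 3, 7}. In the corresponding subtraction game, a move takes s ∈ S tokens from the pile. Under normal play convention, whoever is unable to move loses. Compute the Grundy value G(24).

G(0) = 0
G(1) = mex{} = 0
G(2) = mex{0} = 1
G(3) = mex{0,0} = 1
G(4) = mex{1,0} = 2
G(5) = mex{1,1} = 0
G(6) = mex{2,1} = 0
G(7) = mex{0,2,0} = 1
G(8) = mex{0,0,0} = 1
G(9) = mex{1,0,1} = 2
G(10) = mex{1,1,1} = 0
G(11) = mex{2,1,2} = 0
G(12) = mex{0,2,0} = 1
G(13) = mex{0,0,0} = 1
G(14) = mex{1,0,1} = 2
G(15) = mex{1,1,1} = 0
G(16) = mex{2,1,2} = 0
G(17) = mex{0,2,0} = 1
G(18) = mex{0,0,0} = 1
G(19) = mex{1,0,1} = 2
G(20) = mex{1,1,1} = 0
G(21) = mex{2,1,2} = 0
G(22) = mex{0,2,0} = 1
G(23) = mex{0,0,0} = 1
G(24) = mex{1,0,1} = 2

2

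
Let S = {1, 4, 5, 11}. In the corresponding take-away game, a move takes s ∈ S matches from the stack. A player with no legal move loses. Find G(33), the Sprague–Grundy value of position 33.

n :  0  1  2  3  4  5  6  7  8  9 10 11 12 13 14 15 16 17 18 19 20 21 22 23 24 25 26 27 28 29 30 31 32 33
G :  0  1  0  1  2  3  2  3  0  1  0  1  2  3  2  3  0  1  0  1  2  3  2  3  0  1  0  1  2  3  2  3  0  1

1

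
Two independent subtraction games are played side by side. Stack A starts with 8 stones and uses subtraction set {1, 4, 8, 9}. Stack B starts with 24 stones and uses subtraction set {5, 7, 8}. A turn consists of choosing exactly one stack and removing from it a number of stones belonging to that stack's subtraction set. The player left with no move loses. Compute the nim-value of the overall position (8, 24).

3

Stack A, S = {1, 4, 8, 9}:
n : 0 1 2 3 4 5 6 7 8
G : 0 1 0 1 2 0 1 0 1
G_A(8) = 1.
Stack B, S = {5, 7, 8}:
G(0) = 0
G(1) = mex{} = 0
G(2) = mex{} = 0
G(3) = mex{} = 0
G(4) = mex{} = 0
G(5) = mex{0} = 1
G(6) = mex{0} = 1
G(7) = mex{0,0} = 1
G(8) = mex{0,0,0} = 1
G(9) = mex{0,0,0} = 1
G(10) = mex{1,0,0} = 2
G(11) = mex{1,0,0} = 2
G(12) = mex{1,1,0} = 2
G(13) = mex{1,1,1} = 0
G(14) = mex{1,1,1} = 0
G(15) = mex{2,1,1} = 0
G(16) = mex{2,1,1} = 0
G(17) = mex{2,2,1} = 0
G(18) = mex{0,2,2} = 1
G(19) = mex{0,2,2} = 1
G(20) = mex{0,0,2} = 1
G(21) = mex{0,0,0} = 1
G(22) = mex{0,0,0} = 1
G(23) = mex{1,0,0} = 2
G(24) = mex{1,0,0} = 2
G_B(24) = 2.
Combined Grundy value = 1 ⊕ 2 = 3.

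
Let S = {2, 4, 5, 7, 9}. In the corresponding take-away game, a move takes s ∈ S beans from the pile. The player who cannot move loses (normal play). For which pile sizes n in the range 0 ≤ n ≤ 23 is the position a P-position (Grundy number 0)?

0, 1, 11, 12, 22, 23

n :  0  1  2  3  4  5  6  7  8  9 10 11 12 13 14 15 16 17 18 19 20 21 22 23
G :  0  0  1  1  2  2  3  3  4  4  5  0  0  1  1  2  2  3  3  4  4  5  0  0
P-positions are exactly the n with G(n) = 0.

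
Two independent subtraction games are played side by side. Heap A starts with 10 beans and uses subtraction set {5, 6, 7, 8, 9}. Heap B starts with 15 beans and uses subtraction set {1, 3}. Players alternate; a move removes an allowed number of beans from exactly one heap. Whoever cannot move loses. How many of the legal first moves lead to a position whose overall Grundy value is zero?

Heap A, S = {5, 6, 7, 8, 9}:
n :  0  1  2  3  4  5  6  7  8  9 10
G :  0  0  0  0  0  1  1  1  1  1  2
G_A(10) = 2.
Heap B, S = {1, 3}:
G(0) = 0
G(1) = mex{0} = 1
G(2) = mex{1} = 0
G(3) = mex{0,0} = 1
G(4) = mex{1,1} = 0
G(5) = mex{0,0} = 1
G(6) = mex{1,1} = 0
G(7) = mex{0,0} = 1
G(8) = mex{1,1} = 0
G(9) = mex{0,0} = 1
G(10) = mex{1,1} = 0
G(11) = mex{0,0} = 1
G(12) = mex{1,1} = 0
G(13) = mex{0,0} = 1
G(14) = mex{1,1} = 0
G(15) = mex{0,0} = 1
G_B(15) = 1.
Combined Grundy value = 2 ⊕ 1 = 3.
A winning move leaves total XOR = 0, i.e. changes one component's Grundy value g to g ⊕ X where X is the current total.
Heap A: need g' = 2⊕3 = 1. Options: 10−5→G=1, 10−6→G=0, 10−7→G=0, 10−8→G=0, 10−9→G=0. Hits: 1.
Heap B: need g' = 1⊕3 = 2. Options: 15−1→G=0, 15−3→G=0. Hits: 0.

1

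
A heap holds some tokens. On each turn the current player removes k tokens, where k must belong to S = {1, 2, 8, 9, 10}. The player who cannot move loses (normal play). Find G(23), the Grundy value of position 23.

0

G(0) = 0
G(1) = mex{0} = 1
G(2) = mex{1,0} = 2
G(3) = mex{2,1} = 0
G(4) = mex{0,2} = 1
G(5) = mex{1,0} = 2
G(6) = mex{2,1} = 0
G(7) = mex{0,2} = 1
G(8) = mex{1,0,0} = 2
G(9) = mex{2,1,1,0} = 3
G(10) = mex{3,2,2,1,0} = 4
G(11) = mex{4,3,0,2,1} = 5
G(12) = mex{5,4,1,0,2} = 3
G(13) = mex{3,5,2,1,0} = 4
G(14) = mex{4,3,0,2,1} = 5
G(15) = mex{5,4,1,0,2} = 3
G(16) = mex{3,5,2,1,0} = 4
G(17) = mex{4,3,3,2,1} = 0
G(18) = mex{0,4,4,3,2} = 1
G(19) = mex{1,0,5,4,3} = 2
G(20) = mex{2,1,3,5,4} = 0
G(21) = mex{0,2,4,3,5} = 1
G(22) = mex{1,0,5,4,3} = 2
G(23) = mex{2,1,3,5,4} = 0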